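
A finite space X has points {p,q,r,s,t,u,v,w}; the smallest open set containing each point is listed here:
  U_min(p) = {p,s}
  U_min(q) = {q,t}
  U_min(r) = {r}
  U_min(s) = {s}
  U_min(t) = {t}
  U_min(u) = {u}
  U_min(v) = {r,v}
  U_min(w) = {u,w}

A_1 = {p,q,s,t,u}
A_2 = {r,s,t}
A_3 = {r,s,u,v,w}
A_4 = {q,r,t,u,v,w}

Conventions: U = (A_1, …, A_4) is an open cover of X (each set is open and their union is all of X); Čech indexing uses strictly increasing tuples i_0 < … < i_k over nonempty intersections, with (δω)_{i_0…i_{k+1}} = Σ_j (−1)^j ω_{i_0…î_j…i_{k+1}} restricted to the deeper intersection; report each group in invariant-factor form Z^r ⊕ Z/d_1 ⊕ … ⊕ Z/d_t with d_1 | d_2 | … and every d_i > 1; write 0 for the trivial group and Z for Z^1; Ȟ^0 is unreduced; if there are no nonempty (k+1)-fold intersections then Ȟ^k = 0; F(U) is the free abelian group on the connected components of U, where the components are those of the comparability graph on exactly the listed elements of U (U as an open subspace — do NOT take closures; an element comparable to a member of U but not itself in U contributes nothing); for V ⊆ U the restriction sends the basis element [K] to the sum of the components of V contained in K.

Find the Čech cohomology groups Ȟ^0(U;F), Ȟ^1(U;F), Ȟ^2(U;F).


nerve of the cover:
  A12={s,t} A13={s,u} A14={q,t,u} A23={r,s} A24={r,t} A34={r,u,v,w}
  A123={s} A124={t} A134={u} A234={r}
components per intersection:
  A1: {p,s} {q,t} {u}
  A2: {r} {s} {t}
  A3: {r,v} {s} {u,w}
  A4: {q,t} {r,v} {u,w}
  A12: {s} {t}
  A13: {s} {u}
  A14: {q,t} {u}
  A23: {r} {s}
  A24: {r} {t}
  A34: {r,v} {u,w}
  A123: {s}
  A124: {t}
  A134: {u}
  A234: {r}
C dims 12,12,4; δ0: rk 8, SNF 1^8; δ1: rk 4, SNF 1^4
Ȟ^0 = (12 − 8) − 0 = 4, so Ȟ^0 ≅ Z^4
Ȟ^1 = (12 − 4) − 8 = 0, so Ȟ^1 ≅ 0
Ȟ^2 = (4 − 0) − 4 = 0, so Ȟ^2 ≅ 0

Ȟ^0 = Z^4,  Ȟ^1 = 0,  Ȟ^2 = 0


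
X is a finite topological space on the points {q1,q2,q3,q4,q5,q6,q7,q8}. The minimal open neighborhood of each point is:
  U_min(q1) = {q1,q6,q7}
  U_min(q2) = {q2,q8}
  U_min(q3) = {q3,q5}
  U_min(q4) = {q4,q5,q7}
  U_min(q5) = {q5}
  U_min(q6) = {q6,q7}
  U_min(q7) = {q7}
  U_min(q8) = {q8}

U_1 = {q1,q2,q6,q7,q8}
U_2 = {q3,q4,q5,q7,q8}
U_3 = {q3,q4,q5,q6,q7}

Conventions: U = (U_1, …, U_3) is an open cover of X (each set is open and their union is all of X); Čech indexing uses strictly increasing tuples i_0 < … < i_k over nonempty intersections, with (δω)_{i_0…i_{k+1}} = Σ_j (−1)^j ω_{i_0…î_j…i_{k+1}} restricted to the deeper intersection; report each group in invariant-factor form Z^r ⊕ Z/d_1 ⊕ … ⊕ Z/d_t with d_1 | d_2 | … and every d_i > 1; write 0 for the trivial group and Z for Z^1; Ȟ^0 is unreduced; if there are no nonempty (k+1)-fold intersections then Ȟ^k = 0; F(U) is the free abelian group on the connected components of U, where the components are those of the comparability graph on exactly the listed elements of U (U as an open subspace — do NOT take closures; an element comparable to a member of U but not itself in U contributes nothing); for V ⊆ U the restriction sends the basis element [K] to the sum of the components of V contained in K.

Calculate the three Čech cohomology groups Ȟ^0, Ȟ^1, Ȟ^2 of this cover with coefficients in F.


Ȟ^0 ≅ Z^2, Ȟ^1 ≅ 0, Ȟ^2 ≅ 0

nonempty intersections:
  U12={q7,q8} U13={q6,q7} U23={q3,q4,q5,q7}
  U123={q7}
components per intersection:
  U1: {q1,q6,q7} {q2,q8}
  U2: {q3,q4,q5,q7} {q8}
  U3: {q3,q4,q5,q6,q7}
  U12: {q7} {q8}
  U13: {q6,q7}
  U23: {q3,q4,q5,q7}
  U123: {q7}
C dims 5,4,1; δ0: rk 3, SNF 1^3; δ1: rk 1, SNF 1^1
Ȟ^0: (5−3)−0=2 ⇒ Z^2
Ȟ^1: (4−1)−3=0 ⇒ 0
Ȟ^2: (1−0)−1=0 ⇒ 0


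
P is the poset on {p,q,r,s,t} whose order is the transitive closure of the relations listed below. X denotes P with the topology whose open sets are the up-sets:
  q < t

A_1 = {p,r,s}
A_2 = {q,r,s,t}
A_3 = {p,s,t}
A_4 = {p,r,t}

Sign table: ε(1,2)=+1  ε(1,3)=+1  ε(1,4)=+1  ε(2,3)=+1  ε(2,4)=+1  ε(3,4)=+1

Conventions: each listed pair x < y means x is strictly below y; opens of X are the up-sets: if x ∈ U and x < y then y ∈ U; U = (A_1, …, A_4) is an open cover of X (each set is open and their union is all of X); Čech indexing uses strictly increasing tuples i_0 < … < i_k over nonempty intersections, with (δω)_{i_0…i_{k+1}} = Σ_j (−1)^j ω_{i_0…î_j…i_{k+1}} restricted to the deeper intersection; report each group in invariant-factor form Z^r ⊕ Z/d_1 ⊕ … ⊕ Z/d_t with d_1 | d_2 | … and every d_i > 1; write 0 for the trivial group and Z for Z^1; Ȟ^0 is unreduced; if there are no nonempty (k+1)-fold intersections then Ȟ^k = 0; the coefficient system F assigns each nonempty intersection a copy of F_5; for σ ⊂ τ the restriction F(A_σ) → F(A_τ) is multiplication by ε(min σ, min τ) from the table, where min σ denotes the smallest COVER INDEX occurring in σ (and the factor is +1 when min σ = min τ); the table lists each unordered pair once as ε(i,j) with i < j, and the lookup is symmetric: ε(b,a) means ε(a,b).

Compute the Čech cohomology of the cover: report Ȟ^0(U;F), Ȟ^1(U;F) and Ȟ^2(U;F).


cover nerve:
  A12={r,s} A13={p,s} A14={p,r} A23={s,t} A24={r,t} A34={p,t}
  A123={s} A124={r} A134={p} A234={t}
C dims 4,6,4; δ0: rk_F5 3; δ1: rk_F5 3
Ȟ^0: (4−3)−0=1 ⇒ Z/5
Ȟ^1: (6−3)−3=0 ⇒ 0
Ȟ^2: (4−0)−3=1 ⇒ Z/5

Ȟ^0 ≅ Z/5,  Ȟ^1 ≅ 0,  Ȟ^2 ≅ Z/5


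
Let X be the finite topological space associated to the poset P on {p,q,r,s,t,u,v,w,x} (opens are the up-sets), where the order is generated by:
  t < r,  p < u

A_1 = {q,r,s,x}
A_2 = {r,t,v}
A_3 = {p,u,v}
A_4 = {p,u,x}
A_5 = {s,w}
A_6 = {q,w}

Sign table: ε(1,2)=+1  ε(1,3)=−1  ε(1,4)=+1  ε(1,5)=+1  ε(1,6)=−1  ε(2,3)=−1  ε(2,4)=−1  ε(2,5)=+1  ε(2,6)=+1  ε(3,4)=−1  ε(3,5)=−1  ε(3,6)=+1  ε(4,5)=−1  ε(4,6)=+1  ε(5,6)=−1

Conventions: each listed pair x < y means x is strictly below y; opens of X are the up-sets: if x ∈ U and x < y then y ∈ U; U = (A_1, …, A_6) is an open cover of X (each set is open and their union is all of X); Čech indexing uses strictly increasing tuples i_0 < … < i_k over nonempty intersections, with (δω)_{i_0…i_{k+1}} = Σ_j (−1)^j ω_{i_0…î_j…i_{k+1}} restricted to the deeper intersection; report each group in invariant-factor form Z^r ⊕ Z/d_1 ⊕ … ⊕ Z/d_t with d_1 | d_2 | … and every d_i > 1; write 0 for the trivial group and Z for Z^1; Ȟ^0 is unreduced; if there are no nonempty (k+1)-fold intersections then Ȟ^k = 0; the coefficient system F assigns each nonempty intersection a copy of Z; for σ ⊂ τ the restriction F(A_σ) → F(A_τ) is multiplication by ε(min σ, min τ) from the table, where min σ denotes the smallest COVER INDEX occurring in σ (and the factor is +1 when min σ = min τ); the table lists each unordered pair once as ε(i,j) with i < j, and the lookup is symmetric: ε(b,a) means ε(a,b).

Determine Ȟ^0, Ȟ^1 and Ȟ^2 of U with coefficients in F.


Ȟ^0(U;F) ≅ Z, Ȟ^1(U;F) ≅ Z^2 and Ȟ^2(U;F) ≅ 0

intersection data:
  A12={r} A14={x} A15={s} A16={q} A23={v} A34={p,u} A56={w}
C dims 6,7; δ0: rk 5, SNF 1^5
Ȟ^0 = (6 − 5) − 0 = 1, so Ȟ^0 ≅ Z
Ȟ^1 = (7 − 0) − 5 = 2, so Ȟ^1 ≅ Z^2
Ȟ^2 = (0 − 0) − 0 = 0, so Ȟ^2 ≅ 0


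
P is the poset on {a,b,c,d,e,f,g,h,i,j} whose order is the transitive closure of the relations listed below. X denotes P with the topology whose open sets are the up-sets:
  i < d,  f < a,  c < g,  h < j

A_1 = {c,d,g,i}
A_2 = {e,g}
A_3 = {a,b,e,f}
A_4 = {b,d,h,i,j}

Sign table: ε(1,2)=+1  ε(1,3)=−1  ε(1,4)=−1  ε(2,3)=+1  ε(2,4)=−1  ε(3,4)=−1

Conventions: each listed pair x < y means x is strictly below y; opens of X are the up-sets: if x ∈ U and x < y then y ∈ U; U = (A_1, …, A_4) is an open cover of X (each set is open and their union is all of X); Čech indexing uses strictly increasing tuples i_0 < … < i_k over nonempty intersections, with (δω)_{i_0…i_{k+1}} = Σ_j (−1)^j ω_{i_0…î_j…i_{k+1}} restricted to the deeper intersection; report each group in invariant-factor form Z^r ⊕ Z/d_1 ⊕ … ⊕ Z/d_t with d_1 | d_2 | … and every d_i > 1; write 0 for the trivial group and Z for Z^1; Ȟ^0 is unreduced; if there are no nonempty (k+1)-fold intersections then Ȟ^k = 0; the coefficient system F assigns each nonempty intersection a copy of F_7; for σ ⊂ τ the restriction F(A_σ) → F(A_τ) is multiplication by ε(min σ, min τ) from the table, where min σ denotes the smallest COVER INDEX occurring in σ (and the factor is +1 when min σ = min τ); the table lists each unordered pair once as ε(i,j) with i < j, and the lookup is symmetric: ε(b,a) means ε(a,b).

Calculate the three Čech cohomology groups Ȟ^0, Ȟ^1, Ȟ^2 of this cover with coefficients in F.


Ȟ^0(U;F) ≅ Z/7,  Ȟ^1(U;F) ≅ Z/7,  Ȟ^2(U;F) ≅ 0

nonempty intersections:
  A12={g} A14={d,i} A23={e} A34={b}
C dims 4,4; δ0: rk_F7 3
Ȟ^0: (4−3)−0=1 ⇒ Z/7
Ȟ^1: (4−0)−3=1 ⇒ Z/7
Ȟ^2: (0−0)−0=0 ⇒ 0


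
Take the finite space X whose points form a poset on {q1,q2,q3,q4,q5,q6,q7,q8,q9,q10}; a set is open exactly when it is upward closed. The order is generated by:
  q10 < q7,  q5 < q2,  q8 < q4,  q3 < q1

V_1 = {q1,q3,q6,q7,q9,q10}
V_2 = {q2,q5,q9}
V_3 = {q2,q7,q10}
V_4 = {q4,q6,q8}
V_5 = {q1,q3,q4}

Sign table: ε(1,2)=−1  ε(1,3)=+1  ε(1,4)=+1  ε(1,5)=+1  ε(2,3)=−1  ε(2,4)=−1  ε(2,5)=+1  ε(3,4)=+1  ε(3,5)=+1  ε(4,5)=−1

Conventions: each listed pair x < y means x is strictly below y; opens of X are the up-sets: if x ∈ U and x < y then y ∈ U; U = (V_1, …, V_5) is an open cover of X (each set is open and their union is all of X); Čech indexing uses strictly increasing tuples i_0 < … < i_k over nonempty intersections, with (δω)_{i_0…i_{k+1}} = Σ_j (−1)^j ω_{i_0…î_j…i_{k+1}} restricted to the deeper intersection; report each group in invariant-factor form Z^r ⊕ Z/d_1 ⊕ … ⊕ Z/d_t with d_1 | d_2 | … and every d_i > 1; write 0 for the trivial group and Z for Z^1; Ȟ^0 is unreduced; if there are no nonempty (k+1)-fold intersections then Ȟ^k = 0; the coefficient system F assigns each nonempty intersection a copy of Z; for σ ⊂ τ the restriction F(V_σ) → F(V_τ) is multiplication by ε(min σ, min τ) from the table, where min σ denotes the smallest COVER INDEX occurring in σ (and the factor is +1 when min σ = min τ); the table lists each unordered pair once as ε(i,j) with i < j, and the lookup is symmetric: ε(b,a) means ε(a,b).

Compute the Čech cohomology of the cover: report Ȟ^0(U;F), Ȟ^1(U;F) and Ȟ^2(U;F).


intersection data:
  V12={q9} V13={q7,q10} V14={q6} V15={q1,q3} V23={q2} V45={q4}
C dims 5,6; δ0: rk 5, SNF 1^4·2
Ȟ^0 = (5 − 5) − 0 = 0, so Ȟ^0 ≅ 0
Ȟ^1 = (6 − 0) − 5 = 1 plus torsion [2], so Ȟ^1 ≅ Z ⊕ Z/2
Ȟ^2 = (0 − 0) − 0 = 0, so Ȟ^2 ≅ 0

Ȟ^0 = 0, Ȟ^1 = Z ⊕ Z/2 and Ȟ^2 = 0


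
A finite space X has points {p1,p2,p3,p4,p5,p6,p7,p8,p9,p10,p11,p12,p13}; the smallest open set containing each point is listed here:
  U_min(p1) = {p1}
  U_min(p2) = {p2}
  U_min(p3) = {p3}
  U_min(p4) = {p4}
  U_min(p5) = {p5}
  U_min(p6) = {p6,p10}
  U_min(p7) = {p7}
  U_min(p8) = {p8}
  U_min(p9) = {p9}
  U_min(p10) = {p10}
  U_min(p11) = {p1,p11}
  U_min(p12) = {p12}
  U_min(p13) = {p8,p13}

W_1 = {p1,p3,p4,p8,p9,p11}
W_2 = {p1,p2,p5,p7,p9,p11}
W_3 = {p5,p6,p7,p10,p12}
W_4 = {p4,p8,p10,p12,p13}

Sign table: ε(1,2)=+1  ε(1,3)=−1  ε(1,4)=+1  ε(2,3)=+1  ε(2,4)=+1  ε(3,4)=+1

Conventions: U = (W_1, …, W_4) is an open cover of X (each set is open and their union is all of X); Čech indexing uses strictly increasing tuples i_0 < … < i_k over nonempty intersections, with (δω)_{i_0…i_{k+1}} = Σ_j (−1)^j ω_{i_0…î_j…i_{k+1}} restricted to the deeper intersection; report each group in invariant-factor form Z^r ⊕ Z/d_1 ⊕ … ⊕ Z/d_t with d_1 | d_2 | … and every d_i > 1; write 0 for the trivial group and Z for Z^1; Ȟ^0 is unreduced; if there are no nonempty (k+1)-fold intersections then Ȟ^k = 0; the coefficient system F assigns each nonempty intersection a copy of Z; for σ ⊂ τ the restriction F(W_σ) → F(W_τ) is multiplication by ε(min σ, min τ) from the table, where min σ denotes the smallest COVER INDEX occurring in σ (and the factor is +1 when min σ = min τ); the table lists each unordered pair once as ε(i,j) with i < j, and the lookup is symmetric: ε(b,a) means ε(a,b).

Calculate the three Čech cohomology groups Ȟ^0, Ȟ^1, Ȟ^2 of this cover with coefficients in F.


Ȟ^0 = Z, Ȟ^1 = Z, Ȟ^2 = 0

nerve of the cover:
  W12={p1,p9,p11} W14={p4,p8} W23={p5,p7} W34={p10,p12}
C dims 4,4; δ0: rk 3, SNF 1^3
Ȟ^0 = (4 − 3) − 0 = 1, so Ȟ^0 ≅ Z
Ȟ^1 = (4 − 0) − 3 = 1, so Ȟ^1 ≅ Z
Ȟ^2 = (0 − 0) − 0 = 0, so Ȟ^2 ≅ 0


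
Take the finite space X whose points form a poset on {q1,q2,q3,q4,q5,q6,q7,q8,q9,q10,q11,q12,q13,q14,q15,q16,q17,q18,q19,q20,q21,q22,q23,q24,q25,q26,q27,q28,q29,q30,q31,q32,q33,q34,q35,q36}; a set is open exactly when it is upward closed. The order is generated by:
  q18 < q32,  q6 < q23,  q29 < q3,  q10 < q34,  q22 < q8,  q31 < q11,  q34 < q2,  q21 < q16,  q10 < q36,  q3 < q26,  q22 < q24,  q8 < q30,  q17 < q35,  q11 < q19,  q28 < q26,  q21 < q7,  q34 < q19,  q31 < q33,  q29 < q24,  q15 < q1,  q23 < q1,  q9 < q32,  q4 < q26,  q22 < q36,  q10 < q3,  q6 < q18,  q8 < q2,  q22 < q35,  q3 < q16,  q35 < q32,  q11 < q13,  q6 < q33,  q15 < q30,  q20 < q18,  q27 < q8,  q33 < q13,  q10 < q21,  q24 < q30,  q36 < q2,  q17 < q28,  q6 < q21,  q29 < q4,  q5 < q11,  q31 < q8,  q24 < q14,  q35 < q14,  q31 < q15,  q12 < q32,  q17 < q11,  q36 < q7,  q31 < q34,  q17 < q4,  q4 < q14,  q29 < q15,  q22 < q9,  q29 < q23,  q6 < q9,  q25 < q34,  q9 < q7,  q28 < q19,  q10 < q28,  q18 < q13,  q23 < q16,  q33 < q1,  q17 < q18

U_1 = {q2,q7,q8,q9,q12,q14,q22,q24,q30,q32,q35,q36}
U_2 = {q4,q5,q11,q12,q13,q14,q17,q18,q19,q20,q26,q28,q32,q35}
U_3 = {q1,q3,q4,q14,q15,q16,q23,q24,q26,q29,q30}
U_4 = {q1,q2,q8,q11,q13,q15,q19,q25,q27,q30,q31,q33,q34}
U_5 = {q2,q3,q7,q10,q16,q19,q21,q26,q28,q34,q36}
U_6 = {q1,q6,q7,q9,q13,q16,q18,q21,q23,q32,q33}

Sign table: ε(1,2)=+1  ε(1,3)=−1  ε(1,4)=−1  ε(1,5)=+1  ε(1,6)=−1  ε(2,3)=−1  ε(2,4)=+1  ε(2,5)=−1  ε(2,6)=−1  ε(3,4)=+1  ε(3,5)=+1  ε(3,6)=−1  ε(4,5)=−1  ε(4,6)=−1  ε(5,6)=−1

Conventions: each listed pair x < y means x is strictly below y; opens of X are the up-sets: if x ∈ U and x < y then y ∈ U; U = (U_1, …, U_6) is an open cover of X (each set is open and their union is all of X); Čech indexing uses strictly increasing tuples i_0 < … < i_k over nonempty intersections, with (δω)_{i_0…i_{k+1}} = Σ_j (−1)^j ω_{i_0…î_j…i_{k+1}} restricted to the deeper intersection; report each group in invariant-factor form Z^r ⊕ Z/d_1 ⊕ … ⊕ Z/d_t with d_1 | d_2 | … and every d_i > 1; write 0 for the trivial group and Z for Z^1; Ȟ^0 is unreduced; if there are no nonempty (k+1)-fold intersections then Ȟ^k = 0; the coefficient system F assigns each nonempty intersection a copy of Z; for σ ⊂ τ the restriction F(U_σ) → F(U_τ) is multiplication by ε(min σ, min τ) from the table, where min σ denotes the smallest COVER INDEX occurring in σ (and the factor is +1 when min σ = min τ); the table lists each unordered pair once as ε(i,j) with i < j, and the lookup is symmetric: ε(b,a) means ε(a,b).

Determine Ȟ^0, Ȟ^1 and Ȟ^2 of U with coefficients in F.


Ȟ^0(U;F) ≅ 0; Ȟ^1(U;F) ≅ Z/2; Ȟ^2(U;F) ≅ Z

nerve simplices:
  U12={q12,q14,q32,q35} U13={q14,q24,q30} U14={q2,q8,q30} U15={q2,q7,q36} U16={q7,q9,q32} U23={q4,q14,q26} U24={q11,q13,q19} U25={q19,q26,q28} U26={q13,q18,q32} U34={q1,q15,q30} U35={q3,q16,q26} U36={q1,q16,q23} U45={q2,q19,q34} U46={q1,q13,q33} U56={q7,q16,q21}
  U123={q14} U126={q32} U134={q30} U145={q2} U156={q7} U235={q26} U245={q19} U246={q13} U346={q1} U356={q16}
C dims 6,15,10; δ0: rk 6, SNF 1^5·2; δ1: rk 9, SNF 1^9
degree 0: 6−6−0 = 0 → Ȟ^0 ≅ 0
degree 1: 15−9−6 = 0 plus torsion [2] → Ȟ^1 ≅ Z/2
degree 2: 10−0−9 = 1 → Ȟ^2 ≅ Z


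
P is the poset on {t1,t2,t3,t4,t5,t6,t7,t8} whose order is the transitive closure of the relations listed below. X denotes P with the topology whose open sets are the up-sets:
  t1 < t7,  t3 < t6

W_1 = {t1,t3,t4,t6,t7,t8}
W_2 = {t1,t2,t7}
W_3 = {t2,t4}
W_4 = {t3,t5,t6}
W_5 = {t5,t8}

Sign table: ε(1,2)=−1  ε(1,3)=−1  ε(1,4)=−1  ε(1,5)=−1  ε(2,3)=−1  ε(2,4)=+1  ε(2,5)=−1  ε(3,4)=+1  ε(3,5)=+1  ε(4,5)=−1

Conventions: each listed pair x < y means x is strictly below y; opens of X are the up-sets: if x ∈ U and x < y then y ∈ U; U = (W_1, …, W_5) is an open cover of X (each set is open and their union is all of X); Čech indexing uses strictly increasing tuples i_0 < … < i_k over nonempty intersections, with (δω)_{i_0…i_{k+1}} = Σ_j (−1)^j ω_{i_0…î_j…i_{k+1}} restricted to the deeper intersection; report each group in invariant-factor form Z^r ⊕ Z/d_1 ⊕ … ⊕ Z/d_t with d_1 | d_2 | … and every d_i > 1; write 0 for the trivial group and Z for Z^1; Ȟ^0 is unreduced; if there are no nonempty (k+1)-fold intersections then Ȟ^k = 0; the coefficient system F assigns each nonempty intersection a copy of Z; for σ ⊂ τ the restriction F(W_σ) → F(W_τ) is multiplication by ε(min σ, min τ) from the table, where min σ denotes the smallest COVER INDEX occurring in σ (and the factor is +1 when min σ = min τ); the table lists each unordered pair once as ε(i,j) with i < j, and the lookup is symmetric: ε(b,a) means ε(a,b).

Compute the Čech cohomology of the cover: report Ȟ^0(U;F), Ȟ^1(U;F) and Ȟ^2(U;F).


Ȟ^0 ≅ 0; Ȟ^1 ≅ Z ⊕ Z/2; Ȟ^2 ≅ 0

nerve of the cover:
  W12={t1,t7} W13={t4} W14={t3,t6} W15={t8} W23={t2} W45={t5}
C dims 5,6; δ0: rk 5, SNF 1^4·2
Ȟ^0 = (5 − 5) − 0 = 0, so Ȟ^0 ≅ 0
Ȟ^1 = (6 − 0) − 5 = 1 plus torsion [2], so Ȟ^1 ≅ Z ⊕ Z/2
Ȟ^2 = (0 − 0) − 0 = 0, so Ȟ^2 ≅ 0


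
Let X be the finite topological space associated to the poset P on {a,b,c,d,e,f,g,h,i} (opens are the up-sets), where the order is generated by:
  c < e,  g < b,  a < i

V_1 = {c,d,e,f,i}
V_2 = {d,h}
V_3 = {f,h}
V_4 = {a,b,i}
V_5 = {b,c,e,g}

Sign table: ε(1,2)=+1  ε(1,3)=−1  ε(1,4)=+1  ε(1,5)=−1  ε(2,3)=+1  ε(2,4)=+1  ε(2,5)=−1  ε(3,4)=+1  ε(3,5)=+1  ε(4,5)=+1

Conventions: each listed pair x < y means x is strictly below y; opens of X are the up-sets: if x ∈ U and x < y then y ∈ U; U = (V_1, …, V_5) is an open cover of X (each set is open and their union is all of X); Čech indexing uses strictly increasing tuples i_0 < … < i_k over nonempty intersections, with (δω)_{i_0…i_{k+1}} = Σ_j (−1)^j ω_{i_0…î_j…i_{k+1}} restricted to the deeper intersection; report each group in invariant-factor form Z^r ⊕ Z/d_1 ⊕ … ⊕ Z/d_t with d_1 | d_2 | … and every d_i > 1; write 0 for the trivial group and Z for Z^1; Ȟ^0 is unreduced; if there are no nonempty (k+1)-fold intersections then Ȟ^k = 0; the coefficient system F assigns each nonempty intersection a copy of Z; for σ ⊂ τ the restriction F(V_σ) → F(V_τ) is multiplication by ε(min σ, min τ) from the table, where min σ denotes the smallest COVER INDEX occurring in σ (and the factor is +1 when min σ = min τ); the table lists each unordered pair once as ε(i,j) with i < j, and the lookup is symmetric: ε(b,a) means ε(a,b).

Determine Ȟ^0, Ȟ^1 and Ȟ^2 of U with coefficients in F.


Ȟ^0 ≅ 0, Ȟ^1 ≅ Z ⊕ Z/2, Ȟ^2 ≅ 0

intersection data:
  V12={d} V13={f} V14={i} V15={c,e} V23={h} V45={b}
C dims 5,6; δ0: rk 5, SNF 1^4·2
Ȟ^0 = (5 − 5) − 0 = 0, so Ȟ^0 ≅ 0
Ȟ^1 = (6 − 0) − 5 = 1 plus torsion [2], so Ȟ^1 ≅ Z ⊕ Z/2
Ȟ^2 = (0 − 0) − 0 = 0, so Ȟ^2 ≅ 0


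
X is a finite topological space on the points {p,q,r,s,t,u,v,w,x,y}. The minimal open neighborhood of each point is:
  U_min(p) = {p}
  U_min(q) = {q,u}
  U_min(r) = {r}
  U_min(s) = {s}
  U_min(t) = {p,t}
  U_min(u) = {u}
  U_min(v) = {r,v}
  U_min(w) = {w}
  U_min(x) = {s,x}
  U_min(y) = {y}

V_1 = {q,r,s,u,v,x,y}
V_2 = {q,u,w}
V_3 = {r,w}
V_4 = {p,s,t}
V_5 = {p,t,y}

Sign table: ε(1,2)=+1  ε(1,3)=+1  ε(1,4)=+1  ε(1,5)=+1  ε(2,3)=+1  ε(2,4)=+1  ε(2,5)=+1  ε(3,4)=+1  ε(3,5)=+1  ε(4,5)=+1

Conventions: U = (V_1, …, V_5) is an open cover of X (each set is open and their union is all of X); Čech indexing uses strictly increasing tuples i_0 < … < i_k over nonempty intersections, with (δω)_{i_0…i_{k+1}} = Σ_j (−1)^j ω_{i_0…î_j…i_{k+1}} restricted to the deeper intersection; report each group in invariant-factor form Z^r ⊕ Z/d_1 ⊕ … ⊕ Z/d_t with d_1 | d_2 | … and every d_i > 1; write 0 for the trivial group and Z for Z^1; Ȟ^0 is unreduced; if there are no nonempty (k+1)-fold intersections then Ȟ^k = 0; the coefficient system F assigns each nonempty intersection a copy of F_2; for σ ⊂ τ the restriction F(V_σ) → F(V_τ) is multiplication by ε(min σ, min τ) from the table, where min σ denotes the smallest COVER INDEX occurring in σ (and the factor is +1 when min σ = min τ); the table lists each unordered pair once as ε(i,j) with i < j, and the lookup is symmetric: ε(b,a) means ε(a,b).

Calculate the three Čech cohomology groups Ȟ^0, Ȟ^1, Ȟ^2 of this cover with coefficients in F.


Ȟ^0(U;F) ≅ Z/2; Ȟ^1(U;F) ≅ Z/2 ⊕ Z/2; Ȟ^2(U;F) ≅ 0

cover nerve:
  V12={q,u} V13={r} V14={s} V15={y} V23={w} V45={p,t}
C dims 5,6; δ0: rk_F2 4
Ȟ^0: (5−4)−0=1 ⇒ Z/2
Ȟ^1: (6−0)−4=2 ⇒ Z/2 ⊕ Z/2
Ȟ^2: (0−0)−0=0 ⇒ 0


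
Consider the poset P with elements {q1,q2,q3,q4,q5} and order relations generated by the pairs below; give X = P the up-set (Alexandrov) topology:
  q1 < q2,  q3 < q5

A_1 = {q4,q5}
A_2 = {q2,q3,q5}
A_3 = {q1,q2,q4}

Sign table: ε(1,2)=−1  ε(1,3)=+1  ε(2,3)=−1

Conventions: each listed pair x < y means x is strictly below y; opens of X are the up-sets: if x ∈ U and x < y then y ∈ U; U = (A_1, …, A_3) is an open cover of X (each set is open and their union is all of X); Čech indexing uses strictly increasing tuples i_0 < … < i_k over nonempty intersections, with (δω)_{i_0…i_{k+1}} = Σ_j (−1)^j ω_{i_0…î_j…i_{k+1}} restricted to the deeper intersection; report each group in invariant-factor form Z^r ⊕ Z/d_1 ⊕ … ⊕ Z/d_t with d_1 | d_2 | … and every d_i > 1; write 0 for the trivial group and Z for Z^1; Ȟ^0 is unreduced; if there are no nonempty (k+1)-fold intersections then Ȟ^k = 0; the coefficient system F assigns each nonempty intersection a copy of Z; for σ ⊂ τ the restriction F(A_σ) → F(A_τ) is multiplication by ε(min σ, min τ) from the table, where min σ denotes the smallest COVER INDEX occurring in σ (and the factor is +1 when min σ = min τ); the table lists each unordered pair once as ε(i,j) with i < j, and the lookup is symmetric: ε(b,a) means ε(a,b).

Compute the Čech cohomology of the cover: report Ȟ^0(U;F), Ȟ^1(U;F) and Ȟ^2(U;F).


Ȟ^0 ≅ Z; Ȟ^1 ≅ Z; Ȟ^2 ≅ 0

nerve of the cover:
  A12={q5} A13={q4} A23={q2}
C dims 3,3; δ0: rk 2, SNF 1^2
Ȟ^0 = (3 − 2) − 0 = 1, so Ȟ^0 ≅ Z
Ȟ^1 = (3 − 0) − 2 = 1, so Ȟ^1 ≅ Z
Ȟ^2 = (0 − 0) − 0 = 0, so Ȟ^2 ≅ 0


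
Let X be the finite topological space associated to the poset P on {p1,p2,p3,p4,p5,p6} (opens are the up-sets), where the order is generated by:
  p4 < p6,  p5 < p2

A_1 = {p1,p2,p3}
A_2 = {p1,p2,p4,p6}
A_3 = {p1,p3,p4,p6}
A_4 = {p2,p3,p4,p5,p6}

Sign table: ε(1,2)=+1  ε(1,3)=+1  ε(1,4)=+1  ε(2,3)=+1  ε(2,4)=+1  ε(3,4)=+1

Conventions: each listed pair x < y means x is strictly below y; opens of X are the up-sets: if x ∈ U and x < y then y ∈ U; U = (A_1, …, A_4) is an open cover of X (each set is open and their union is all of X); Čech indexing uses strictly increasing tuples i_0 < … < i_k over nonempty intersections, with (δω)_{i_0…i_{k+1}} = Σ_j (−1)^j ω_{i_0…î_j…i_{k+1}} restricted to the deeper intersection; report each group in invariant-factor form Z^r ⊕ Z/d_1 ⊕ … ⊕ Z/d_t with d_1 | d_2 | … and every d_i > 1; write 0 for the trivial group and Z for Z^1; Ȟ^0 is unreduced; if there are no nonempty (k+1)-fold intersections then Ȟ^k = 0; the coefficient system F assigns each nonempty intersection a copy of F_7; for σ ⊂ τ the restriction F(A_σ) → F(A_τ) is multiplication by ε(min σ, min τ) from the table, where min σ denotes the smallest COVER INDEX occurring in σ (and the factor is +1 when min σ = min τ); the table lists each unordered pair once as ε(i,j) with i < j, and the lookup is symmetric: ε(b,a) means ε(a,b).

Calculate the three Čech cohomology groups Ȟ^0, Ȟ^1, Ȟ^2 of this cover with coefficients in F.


intersection data:
  A12={p1,p2} A13={p1,p3} A14={p2,p3} A23={p1,p4,p6} A24={p2,p4,p6} A34={p3,p4,p6}
  A123={p1} A124={p2} A134={p3} A234={p4,p6}
C dims 4,6,4; δ0: rk_F7 3; δ1: rk_F7 3
Ȟ^0 = (4 − 3) − 0 = 1, so Ȟ^0 ≅ Z/7
Ȟ^1 = (6 − 3) − 3 = 0, so Ȟ^1 ≅ 0
Ȟ^2 = (4 − 0) − 3 = 1, so Ȟ^2 ≅ Z/7

Ȟ^0 ≅ Z/7,  Ȟ^1 ≅ 0,  Ȟ^2 ≅ Z/7


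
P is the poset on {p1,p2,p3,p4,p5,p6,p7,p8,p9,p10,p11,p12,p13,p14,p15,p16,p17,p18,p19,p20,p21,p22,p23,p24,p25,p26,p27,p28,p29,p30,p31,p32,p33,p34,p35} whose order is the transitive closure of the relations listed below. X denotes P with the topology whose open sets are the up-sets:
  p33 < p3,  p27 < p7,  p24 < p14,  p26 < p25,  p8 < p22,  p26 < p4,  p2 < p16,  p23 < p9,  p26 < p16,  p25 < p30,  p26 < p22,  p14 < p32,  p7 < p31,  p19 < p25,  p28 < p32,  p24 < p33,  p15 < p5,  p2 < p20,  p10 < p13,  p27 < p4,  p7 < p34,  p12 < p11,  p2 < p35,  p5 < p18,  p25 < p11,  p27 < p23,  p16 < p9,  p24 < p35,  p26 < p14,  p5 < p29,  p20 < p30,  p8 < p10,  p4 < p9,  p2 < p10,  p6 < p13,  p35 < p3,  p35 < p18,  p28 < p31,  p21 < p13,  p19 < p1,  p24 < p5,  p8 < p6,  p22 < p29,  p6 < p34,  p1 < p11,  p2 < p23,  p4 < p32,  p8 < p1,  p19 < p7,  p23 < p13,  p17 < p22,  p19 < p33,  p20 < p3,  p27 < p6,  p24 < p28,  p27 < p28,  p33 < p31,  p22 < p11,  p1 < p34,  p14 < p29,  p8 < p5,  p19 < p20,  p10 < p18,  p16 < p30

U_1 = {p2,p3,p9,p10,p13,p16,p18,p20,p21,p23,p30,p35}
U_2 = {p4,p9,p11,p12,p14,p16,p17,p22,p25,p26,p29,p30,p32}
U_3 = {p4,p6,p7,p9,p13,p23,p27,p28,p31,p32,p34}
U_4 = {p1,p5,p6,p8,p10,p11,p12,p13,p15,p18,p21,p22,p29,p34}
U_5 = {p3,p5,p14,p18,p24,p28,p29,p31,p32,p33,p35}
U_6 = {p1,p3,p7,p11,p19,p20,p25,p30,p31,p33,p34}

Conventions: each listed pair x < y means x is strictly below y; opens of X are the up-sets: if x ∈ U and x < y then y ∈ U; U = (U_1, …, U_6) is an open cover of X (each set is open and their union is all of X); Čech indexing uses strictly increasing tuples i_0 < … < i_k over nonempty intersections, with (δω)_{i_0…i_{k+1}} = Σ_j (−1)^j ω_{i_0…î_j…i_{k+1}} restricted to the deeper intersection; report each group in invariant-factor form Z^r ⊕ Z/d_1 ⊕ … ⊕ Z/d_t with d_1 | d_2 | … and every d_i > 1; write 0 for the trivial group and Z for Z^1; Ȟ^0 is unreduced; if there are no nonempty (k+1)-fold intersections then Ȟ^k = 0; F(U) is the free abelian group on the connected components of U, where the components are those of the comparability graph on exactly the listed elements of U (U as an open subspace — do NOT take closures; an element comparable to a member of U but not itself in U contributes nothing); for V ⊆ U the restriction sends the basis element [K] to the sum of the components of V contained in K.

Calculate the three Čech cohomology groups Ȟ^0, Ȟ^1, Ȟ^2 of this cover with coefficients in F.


Ȟ^0 = Z, Ȟ^1 = 0 and Ȟ^2 = Z/2

nerve of the cover:
  U12={p9,p16,p30} U13={p9,p13,p23} U14={p10,p13,p18,p21} U15={p3,p18,p35} U16={p3,p20,p30} U23={p4,p9,p32} U24={p11,p12,p22,p29} U25={p14,p29,p32} U26={p11,p25,p30} U34={p6,p13,p34} U35={p28,p31,p32} U36={p7,p31,p34} U45={p5,p18,p29} U46={p1,p11,p34} U56={p3,p31,p33}
  U123={p9} U126={p30} U134={p13} U145={p18} U156={p3} U235={p32} U245={p29} U246={p11} U346={p34} U356={p31}
components per intersection:
  U1: {p2,p3,p9,p10,p13,p16,p18,p20,p21,p23,p30,p35}
  U2: {p4,p9,p11,p12,p14,p16,p17,p22,p25,p26,p29,p30,p32}
  U3: {p4,p6,p7,p9,p13,p23,p27,p28,p31,p32,p34}
  U4: {p1,p5,p6,p8,p10,p11,p12,p13,p15,p18,p21,p22,p29,p34}
  U5: {p3,p5,p14,p18,p24,p28,p29,p31,p32,p33,p35}
  U6: {p1,p3,p7,p11,p19,p20,p25,p30,p31,p33,p34}
  U12: {p9,p16,p30}
  U13: {p9,p13,p23}
  U14: {p10,p13,p18,p21}
  U15: {p3,p18,p35}
  U16: {p3,p20,p30}
  U23: {p4,p9,p32}
  U24: {p11,p12,p22,p29}
  U25: {p14,p29,p32}
  U26: {p11,p25,p30}
  U34: {p6,p13,p34}
  U35: {p28,p31,p32}
  U36: {p7,p31,p34}
  U45: {p5,p18,p29}
  U46: {p1,p11,p34}
  U56: {p3,p31,p33}
  U123: {p9}
  U126: {p30}
  U134: {p13}
  U145: {p18}
  U156: {p3}
  U235: {p32}
  U245: {p29}
  U246: {p11}
  U346: {p34}
  U356: {p31}
C dims 6,15,10; δ0: rk 5, SNF 1^5; δ1: rk 10, SNF 1^9·2
Ȟ^0 = (6 − 5) − 0 = 1, so Ȟ^0 ≅ Z
Ȟ^1 = (15 − 10) − 5 = 0, so Ȟ^1 ≅ 0
Ȟ^2 = (10 − 0) − 10 = 0 plus torsion [2], so Ȟ^2 ≅ Z/2


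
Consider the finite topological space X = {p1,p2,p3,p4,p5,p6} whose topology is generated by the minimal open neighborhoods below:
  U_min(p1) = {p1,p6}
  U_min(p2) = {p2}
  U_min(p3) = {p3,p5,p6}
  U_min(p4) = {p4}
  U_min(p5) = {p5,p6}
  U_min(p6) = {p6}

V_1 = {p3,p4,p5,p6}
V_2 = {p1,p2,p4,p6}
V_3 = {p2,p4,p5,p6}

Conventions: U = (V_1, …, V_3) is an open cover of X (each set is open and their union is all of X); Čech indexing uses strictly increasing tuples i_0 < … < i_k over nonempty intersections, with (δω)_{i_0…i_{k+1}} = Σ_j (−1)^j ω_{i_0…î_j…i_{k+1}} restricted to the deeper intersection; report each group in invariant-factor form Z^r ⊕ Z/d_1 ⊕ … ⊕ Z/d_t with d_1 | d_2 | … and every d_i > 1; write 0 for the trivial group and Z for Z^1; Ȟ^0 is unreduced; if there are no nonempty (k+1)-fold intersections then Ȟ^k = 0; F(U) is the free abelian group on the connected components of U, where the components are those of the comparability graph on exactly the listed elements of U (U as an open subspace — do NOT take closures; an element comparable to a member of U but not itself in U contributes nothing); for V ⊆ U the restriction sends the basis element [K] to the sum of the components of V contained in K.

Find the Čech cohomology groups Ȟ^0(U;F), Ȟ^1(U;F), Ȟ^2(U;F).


Ȟ^0 = Z^3, Ȟ^1 = 0, Ȟ^2 = 0

intersection data:
  V12={p4,p6} V13={p4,p5,p6} V23={p2,p4,p6}
  V123={p4,p6}
components per intersection:
  V1: {p3,p5,p6} {p4}
  V2: {p1,p6} {p2} {p4}
  V3: {p2} {p4} {p5,p6}
  V12: {p4} {p6}
  V13: {p4} {p5,p6}
  V23: {p2} {p4} {p6}
  V123: {p4} {p6}
C dims 8,7,2; δ0: rk 5, SNF 1^5; δ1: rk 2, SNF 1^2
Ȟ^0 = (8 − 5) − 0 = 3, so Ȟ^0 ≅ Z^3
Ȟ^1 = (7 − 2) − 5 = 0, so Ȟ^1 ≅ 0
Ȟ^2 = (2 − 0) − 2 = 0, so Ȟ^2 ≅ 0


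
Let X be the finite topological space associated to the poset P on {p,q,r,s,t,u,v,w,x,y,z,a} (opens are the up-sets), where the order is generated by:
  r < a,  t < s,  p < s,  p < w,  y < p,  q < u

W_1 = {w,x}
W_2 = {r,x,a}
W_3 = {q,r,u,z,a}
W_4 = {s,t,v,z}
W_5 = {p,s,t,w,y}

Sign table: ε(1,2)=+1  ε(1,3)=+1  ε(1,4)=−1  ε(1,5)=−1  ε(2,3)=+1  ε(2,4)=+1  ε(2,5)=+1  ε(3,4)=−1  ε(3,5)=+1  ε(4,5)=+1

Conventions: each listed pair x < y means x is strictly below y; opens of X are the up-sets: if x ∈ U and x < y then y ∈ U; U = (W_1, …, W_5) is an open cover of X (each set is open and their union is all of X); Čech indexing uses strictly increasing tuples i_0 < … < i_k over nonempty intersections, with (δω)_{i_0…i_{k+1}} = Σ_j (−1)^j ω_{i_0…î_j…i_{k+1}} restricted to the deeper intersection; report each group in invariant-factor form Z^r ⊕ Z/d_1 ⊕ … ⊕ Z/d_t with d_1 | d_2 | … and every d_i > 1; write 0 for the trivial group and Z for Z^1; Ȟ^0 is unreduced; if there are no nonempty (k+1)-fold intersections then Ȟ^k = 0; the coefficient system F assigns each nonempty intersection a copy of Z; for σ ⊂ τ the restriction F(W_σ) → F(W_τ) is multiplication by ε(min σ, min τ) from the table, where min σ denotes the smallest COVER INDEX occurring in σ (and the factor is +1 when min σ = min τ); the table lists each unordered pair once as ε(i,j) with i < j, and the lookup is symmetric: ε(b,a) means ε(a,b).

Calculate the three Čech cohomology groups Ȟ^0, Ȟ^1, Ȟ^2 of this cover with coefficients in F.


nonempty intersections:
  W12={x} W15={w} W23={r,a} W34={z} W45={s,t}
C dims 5,5; δ0: rk 4, SNF 1^4
Ȟ^0: (5−4)−0=1 ⇒ Z
Ȟ^1: (5−0)−4=1 ⇒ Z
Ȟ^2: (0−0)−0=0 ⇒ 0

Ȟ^0 = Z, Ȟ^1 = Z and Ȟ^2 = 0


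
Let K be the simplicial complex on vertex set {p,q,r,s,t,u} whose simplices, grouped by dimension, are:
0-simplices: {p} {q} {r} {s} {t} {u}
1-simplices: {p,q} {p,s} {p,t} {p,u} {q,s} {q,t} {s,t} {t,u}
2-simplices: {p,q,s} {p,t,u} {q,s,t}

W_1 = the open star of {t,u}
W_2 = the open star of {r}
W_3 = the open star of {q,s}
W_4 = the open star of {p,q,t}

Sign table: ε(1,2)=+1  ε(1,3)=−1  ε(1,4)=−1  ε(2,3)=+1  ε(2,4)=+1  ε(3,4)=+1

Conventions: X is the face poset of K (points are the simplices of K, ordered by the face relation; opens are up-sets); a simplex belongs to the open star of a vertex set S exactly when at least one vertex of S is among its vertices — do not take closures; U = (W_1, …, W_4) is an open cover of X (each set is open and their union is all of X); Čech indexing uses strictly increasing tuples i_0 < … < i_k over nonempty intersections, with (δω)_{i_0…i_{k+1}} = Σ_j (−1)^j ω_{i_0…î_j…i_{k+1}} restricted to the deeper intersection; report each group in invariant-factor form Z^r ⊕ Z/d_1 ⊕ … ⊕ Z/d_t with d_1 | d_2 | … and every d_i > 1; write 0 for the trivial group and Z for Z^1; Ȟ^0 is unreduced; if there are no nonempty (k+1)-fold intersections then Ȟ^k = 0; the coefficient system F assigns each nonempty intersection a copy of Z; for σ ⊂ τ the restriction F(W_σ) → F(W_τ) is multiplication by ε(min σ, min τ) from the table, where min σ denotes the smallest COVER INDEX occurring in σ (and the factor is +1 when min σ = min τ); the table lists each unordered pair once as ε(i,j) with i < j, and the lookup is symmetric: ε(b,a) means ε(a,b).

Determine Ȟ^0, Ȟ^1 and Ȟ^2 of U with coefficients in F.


nerve simplices:
  W1={{t},{u},{p,t},{p,u},{q,t},{s,t},{t,u},{p,t,u},{q,s,t}} W2={{r}} W3={{q},{s},{p,q},{p,s},{q,s},{q,t},{s,t},{p,q,s},{q,s,t}} W4={{p},{q},{t},{p,q},{p,s},{p,t},{p,u},{q,s},{q,t},{s,t},{t,u},{p,q,s},{p,t,u},{q,s,t}}
  W13={{q,t},{s,t},{q,s,t}} W14={{t},{p,t},{p,u},{q,t},{s,t},{t,u},{p,t,u},{q,s,t}} W34={{q},{p,q},{p,s},{q,s},{q,t},{s,t},{p,q,s},{q,s,t}}
  W134={{q,t},{s,t},{q,s,t}}
C dims 4,3,1; δ0: rk 2, SNF 1^2; δ1: rk 1, SNF 1^1
degree 0: 4−2−0 = 2 → Ȟ^0 ≅ Z^2
degree 1: 3−1−2 = 0 → Ȟ^1 ≅ 0
degree 2: 1−0−1 = 0 → Ȟ^2 ≅ 0

Ȟ^0 = Z^2, Ȟ^1 = 0 and Ȟ^2 = 0


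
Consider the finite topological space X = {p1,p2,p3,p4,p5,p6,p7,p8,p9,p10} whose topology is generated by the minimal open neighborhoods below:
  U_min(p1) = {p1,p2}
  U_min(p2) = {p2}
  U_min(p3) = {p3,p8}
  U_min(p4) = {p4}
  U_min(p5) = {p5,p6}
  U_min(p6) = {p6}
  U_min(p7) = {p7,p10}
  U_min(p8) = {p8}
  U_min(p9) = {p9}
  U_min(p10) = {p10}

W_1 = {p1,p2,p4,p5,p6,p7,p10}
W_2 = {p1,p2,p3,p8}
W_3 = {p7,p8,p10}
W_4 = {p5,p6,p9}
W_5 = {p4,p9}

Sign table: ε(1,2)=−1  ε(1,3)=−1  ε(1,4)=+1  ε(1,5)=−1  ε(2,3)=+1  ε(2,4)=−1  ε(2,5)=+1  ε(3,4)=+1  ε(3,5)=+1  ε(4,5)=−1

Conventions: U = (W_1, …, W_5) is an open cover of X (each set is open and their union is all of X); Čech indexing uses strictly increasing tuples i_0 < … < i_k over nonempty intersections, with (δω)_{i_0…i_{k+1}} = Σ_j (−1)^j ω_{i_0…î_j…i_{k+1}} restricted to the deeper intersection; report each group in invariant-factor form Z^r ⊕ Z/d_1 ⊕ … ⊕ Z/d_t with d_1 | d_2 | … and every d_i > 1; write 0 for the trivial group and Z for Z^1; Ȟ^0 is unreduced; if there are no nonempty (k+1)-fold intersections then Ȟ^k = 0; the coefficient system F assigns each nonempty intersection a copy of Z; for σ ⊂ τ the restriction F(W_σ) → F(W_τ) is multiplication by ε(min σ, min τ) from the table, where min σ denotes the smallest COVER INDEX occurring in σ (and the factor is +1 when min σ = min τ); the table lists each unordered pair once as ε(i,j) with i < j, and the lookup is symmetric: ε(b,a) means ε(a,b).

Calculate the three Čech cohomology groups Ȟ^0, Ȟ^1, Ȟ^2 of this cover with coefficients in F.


intersection data:
  W12={p1,p2} W13={p7,p10} W14={p5,p6} W15={p4} W23={p8} W45={p9}
C dims 5,6; δ0: rk 4, SNF 1^4
Ȟ^0 = (5 − 4) − 0 = 1, so Ȟ^0 ≅ Z
Ȟ^1 = (6 − 0) − 4 = 2, so Ȟ^1 ≅ Z^2
Ȟ^2 = (0 − 0) − 0 = 0, so Ȟ^2 ≅ 0

Ȟ^0 = Z; Ȟ^1 = Z^2; Ȟ^2 = 0


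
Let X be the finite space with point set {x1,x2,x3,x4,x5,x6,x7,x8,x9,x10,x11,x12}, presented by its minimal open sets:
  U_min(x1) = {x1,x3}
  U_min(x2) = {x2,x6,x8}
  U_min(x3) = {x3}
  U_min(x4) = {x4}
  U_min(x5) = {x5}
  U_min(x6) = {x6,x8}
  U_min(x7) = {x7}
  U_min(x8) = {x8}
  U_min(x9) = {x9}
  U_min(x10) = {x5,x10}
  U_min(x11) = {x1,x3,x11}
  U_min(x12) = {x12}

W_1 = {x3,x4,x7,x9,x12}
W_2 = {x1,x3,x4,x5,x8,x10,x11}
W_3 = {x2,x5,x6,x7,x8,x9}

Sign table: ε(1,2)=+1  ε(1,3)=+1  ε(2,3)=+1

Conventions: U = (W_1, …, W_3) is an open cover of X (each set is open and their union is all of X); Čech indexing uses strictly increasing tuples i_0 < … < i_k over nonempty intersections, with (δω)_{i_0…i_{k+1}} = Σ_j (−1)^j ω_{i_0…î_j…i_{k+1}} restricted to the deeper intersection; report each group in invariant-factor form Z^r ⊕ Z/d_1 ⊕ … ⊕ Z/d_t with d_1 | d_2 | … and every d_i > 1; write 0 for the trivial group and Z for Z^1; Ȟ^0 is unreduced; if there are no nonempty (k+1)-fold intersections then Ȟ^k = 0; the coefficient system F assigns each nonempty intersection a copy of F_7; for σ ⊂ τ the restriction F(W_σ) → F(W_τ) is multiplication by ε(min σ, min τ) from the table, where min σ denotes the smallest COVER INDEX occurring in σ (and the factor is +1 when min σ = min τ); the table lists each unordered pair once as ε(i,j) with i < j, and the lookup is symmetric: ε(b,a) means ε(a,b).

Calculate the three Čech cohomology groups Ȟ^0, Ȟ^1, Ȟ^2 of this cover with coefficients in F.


nonempty overlaps:
  W12={x3,x4} W13={x7,x9} W23={x5,x8}
C dims 3,3; δ0: rk_F7 2
degree 0: 3−2−0 = 1 → Ȟ^0 ≅ Z/7
degree 1: 3−0−2 = 1 → Ȟ^1 ≅ Z/7
degree 2: 0−0−0 = 0 → Ȟ^2 ≅ 0

Ȟ^0 ≅ Z/7; Ȟ^1 ≅ Z/7; Ȟ^2 ≅ 0


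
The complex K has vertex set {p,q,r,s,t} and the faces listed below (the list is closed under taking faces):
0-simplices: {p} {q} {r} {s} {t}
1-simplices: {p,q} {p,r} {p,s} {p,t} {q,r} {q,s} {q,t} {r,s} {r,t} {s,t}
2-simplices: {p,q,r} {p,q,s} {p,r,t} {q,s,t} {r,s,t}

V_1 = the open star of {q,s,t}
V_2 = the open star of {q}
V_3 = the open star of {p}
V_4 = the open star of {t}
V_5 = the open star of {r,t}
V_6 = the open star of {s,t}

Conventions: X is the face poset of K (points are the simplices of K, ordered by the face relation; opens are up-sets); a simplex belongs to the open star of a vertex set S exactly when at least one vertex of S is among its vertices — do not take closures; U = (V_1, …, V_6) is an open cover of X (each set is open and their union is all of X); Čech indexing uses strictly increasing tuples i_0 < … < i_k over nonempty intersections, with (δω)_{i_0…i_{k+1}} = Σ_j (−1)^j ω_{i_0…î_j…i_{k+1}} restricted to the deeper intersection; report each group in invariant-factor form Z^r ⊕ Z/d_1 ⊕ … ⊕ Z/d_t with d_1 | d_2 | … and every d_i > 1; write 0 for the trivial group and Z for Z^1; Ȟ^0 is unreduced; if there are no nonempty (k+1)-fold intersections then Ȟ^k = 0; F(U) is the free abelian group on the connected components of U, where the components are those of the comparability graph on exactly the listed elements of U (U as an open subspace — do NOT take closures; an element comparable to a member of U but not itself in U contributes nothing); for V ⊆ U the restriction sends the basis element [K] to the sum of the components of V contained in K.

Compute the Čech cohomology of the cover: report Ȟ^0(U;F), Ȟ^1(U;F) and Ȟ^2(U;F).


Ȟ^0 = Z; Ȟ^1 = Z; Ȟ^2 = 0

intersection data:
  V1={{q},{s},{t},{p,q},{p,s},{p,t},{q,r},{q,s},{q,t},{r,s},{r,t},{s,t},{p,q,r},{p,q,s},{p,r,t},{q,s,t},{r,s,t}} V2={{q},{p,q},{q,r},{q,s},{q,t},{p,q,r},{p,q,s},{q,s,t}} V3={{p},{p,q},{p,r},{p,s},{p,t},{p,q,r},{p,q,s},{p,r,t}} V4={{t},{p,t},{q,t},{r,t},{s,t},{p,r,t},{q,s,t},{r,s,t}} V5={{r},{t},{p,r},{p,t},{q,r},{q,t},{r,s},{r,t},{s,t},{p,q,r},{p,r,t},{q,s,t},{r,s,t}} V6={{s},{t},{p,s},{p,t},{q,s},{q,t},{r,s},{r,t},{s,t},{p,q,s},{p,r,t},{q,s,t},{r,s,t}}
  V12={{q},{p,q},{q,r},{q,s},{q,t},{p,q,r},{p,q,s},{q,s,t}} V13={{p,q},{p,s},{p,t},{p,q,r},{p,q,s},{p,r,t}} V14={{t},{p,t},{q,t},{r,t},{s,t},{p,r,t},{q,s,t},{r,s,t}} V15={{t},{p,t},{q,r},{q,t},{r,s},{r,t},{s,t},{p,q,r},{p,r,t},{q,s,t},{r,s,t}} V16={{s},{t},{p,s},{p,t},{q,s},{q,t},{r,s},{r,t},{s,t},{p,q,s},{p,r,t},{q,s,t},{r,s,t}} V23={{p,q},{p,q,r},{p,q,s}} V24={{q,t},{q,s,t}} V25={{q,r},{q,t},{p,q,r},{q,s,t}} V26={{q,s},{q,t},{p,q,s},{q,s,t}} V34={{p,t},{p,r,t}} V35={{p,r},{p,t},{p,q,r},{p,r,t}} V36={{p,s},{p,t},{p,q,s},{p,r,t}} V45={{t},{p,t},{q,t},{r,t},{s,t},{p,r,t},{q,s,t},{r,s,t}} V46={{t},{p,t},{q,t},{r,t},{s,t},{p,r,t},{q,s,t},{r,s,t}} V56={{t},{p,t},{q,t},{r,s},{r,t},{s,t},{p,r,t},{q,s,t},{r,s,t}}
  V123={{p,q},{p,q,r},{p,q,s}} V124={{q,t},{q,s,t}} V125={{q,r},{q,t},{p,q,r},{q,s,t}} V126={{q,s},{q,t},{p,q,s},{q,s,t}} V134={{p,t},{p,r,t}} V135={{p,t},{p,q,r},{p,r,t}} V136={{p,s},{p,t},{p,q,s},{p,r,t}} V145={{t},{p,t},{q,t},{r,t},{s,t},{p,r,t},{q,s,t},{r,s,t}} V146={{t},{p,t},{q,t},{r,t},{s,t},{p,r,t},{q,s,t},{r,s,t}} V156={{t},{p,t},{q,t},{r,s},{r,t},{s,t},{p,r,t},{q,s,t},{r,s,t}} V235={{p,q,r}} V236={{p,q,s}} V245={{q,t},{q,s,t}} V246={{q,t},{q,s,t}} V256={{q,t},{q,s,t}} V345={{p,t},{p,r,t}} V346={{p,t},{p,r,t}} V356={{p,t},{p,r,t}} V456={{t},{p,t},{q,t},{r,t},{s,t},{p,r,t},{q,s,t},{r,s,t}}
  V1235={{p,q,r}} V1236={{p,q,s}} V1245={{q,t},{q,s,t}} V1246={{q,t},{q,s,t}} V1256={{q,t},{q,s,t}} V1345={{p,t},{p,r,t}} V1346={{p,t},{p,r,t}} V1356={{p,t},{p,r,t}} V1456={{t},{p,t},{q,t},{r,t},{s,t},{p,r,t},{q,s,t},{r,s,t}} V2456={{q,t},{q,s,t}} V3456={{p,t},{p,r,t}}
  V12456={{q,t},{q,s,t}} V13456={{p,t},{p,r,t}}
components per intersection:
  V1: {{q},{s},{t},{p,q},{p,s},{p,t},{q,r},{q,s},{q,t},{r,s},{r,t},{s,t},{p,q,r},{p,q,s},{p,r,t},{q,s,t},{r,s,t}}
  V2: {{q},{p,q},{q,r},{q,s},{q,t},{p,q,r},{p,q,s},{q,s,t}}
  V3: {{p},{p,q},{p,r},{p,s},{p,t},{p,q,r},{p,q,s},{p,r,t}}
  V4: {{t},{p,t},{q,t},{r,t},{s,t},{p,r,t},{q,s,t},{r,s,t}}
  V5: {{r},{t},{p,r},{p,t},{q,r},{q,t},{r,s},{r,t},{s,t},{p,q,r},{p,r,t},{q,s,t},{r,s,t}}
  V6: {{s},{t},{p,s},{p,t},{q,s},{q,t},{r,s},{r,t},{s,t},{p,q,s},{p,r,t},{q,s,t},{r,s,t}}
  V12: {{q},{p,q},{q,r},{q,s},{q,t},{p,q,r},{p,q,s},{q,s,t}}
  V13: {{p,q},{p,s},{p,q,r},{p,q,s}} {{p,t},{p,r,t}}
  V14: {{t},{p,t},{q,t},{r,t},{s,t},{p,r,t},{q,s,t},{r,s,t}}
  V15: {{t},{p,t},{q,t},{r,s},{r,t},{s,t},{p,r,t},{q,s,t},{r,s,t}} {{q,r},{p,q,r}}
  V16: {{s},{t},{p,s},{p,t},{q,s},{q,t},{r,s},{r,t},{s,t},{p,q,s},{p,r,t},{q,s,t},{r,s,t}}
  V23: {{p,q},{p,q,r},{p,q,s}}
  V24: {{q,t},{q,s,t}}
  V25: {{q,r},{p,q,r}} {{q,t},{q,s,t}}
  V26: {{q,s},{q,t},{p,q,s},{q,s,t}}
  V34: {{p,t},{p,r,t}}
  V35: {{p,r},{p,t},{p,q,r},{p,r,t}}
  V36: {{p,s},{p,q,s}} {{p,t},{p,r,t}}
  V45: {{t},{p,t},{q,t},{r,t},{s,t},{p,r,t},{q,s,t},{r,s,t}}
  V46: {{t},{p,t},{q,t},{r,t},{s,t},{p,r,t},{q,s,t},{r,s,t}}
  V56: {{t},{p,t},{q,t},{r,s},{r,t},{s,t},{p,r,t},{q,s,t},{r,s,t}}
  V123: {{p,q},{p,q,r},{p,q,s}}
  V124: {{q,t},{q,s,t}}
  V125: {{q,r},{p,q,r}} {{q,t},{q,s,t}}
  V126: {{q,s},{q,t},{p,q,s},{q,s,t}}
  V134: {{p,t},{p,r,t}}
  V135: {{p,t},{p,r,t}} {{p,q,r}}
  V136: {{p,s},{p,q,s}} {{p,t},{p,r,t}}
  V145: {{t},{p,t},{q,t},{r,t},{s,t},{p,r,t},{q,s,t},{r,s,t}}
  V146: {{t},{p,t},{q,t},{r,t},{s,t},{p,r,t},{q,s,t},{r,s,t}}
  V156: {{t},{p,t},{q,t},{r,s},{r,t},{s,t},{p,r,t},{q,s,t},{r,s,t}}
  V235: {{p,q,r}}
  V236: {{p,q,s}}
  V245: {{q,t},{q,s,t}}
  V246: {{q,t},{q,s,t}}
  V256: {{q,t},{q,s,t}}
  V345: {{p,t},{p,r,t}}
  V346: {{p,t},{p,r,t}}
  V356: {{p,t},{p,r,t}}
  V456: {{t},{p,t},{q,t},{r,t},{s,t},{p,r,t},{q,s,t},{r,s,t}}
  V1235: {{p,q,r}}
  V1236: {{p,q,s}}
  V1245: {{q,t},{q,s,t}}
  V1246: {{q,t},{q,s,t}}
  V1256: {{q,t},{q,s,t}}
  V1345: {{p,t},{p,r,t}}
  V1346: {{p,t},{p,r,t}}
  V1356: {{p,t},{p,r,t}}
  V1456: {{t},{p,t},{q,t},{r,t},{s,t},{p,r,t},{q,s,t},{r,s,t}}
  V2456: {{q,t},{q,s,t}}
  V3456: {{p,t},{p,r,t}}
  V12456: {{q,t},{q,s,t}}
  V13456: {{p,t},{p,r,t}}
C dims 6,19,22,11; δ0: rk 5, SNF 1^5; δ1: rk 13, SNF 1^13; δ2: rk 9, SNF 1^9
Ȟ^0 = (6 − 5) − 0 = 1, so Ȟ^0 ≅ Z
Ȟ^1 = (19 − 13) − 5 = 1, so Ȟ^1 ≅ Z
Ȟ^2 = (22 − 9) − 13 = 0, so Ȟ^2 ≅ 0
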